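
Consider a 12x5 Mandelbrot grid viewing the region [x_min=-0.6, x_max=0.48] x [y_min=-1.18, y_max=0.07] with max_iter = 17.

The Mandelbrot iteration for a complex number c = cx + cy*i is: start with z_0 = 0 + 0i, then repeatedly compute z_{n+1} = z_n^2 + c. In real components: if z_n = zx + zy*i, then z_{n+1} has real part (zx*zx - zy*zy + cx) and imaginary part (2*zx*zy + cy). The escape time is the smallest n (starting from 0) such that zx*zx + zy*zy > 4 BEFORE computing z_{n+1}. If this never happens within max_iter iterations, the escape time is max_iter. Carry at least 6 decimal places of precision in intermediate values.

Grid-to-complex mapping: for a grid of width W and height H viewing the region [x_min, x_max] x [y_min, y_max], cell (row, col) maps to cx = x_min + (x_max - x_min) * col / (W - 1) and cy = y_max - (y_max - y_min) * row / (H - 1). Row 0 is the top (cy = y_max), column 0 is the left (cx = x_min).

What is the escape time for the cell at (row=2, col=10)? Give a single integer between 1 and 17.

z_0 = 0 + 0i, c = 0.3818 + -0.5550i
Iter 1: z = 0.3818 + -0.5550i, |z|^2 = 0.4538
Iter 2: z = 0.2196 + -0.9788i, |z|^2 = 1.0063
Iter 3: z = -0.5281 + -0.9849i, |z|^2 = 1.2488
Iter 4: z = -0.3093 + 0.4851i, |z|^2 = 0.3310
Iter 5: z = 0.2421 + -0.8551i, |z|^2 = 0.7898
Iter 6: z = -0.2907 + -0.9691i, |z|^2 = 1.0237
Iter 7: z = -0.4728 + 0.0084i, |z|^2 = 0.2236
Iter 8: z = 0.6053 + -0.5630i, |z|^2 = 0.6833
Iter 9: z = 0.4313 + -1.2365i, |z|^2 = 1.7150
Iter 10: z = -0.9612 + -1.6216i, |z|^2 = 3.5536
Iter 11: z = -1.3239 + 2.5624i, |z|^2 = 8.3187
Escaped at iteration 11

Answer: 11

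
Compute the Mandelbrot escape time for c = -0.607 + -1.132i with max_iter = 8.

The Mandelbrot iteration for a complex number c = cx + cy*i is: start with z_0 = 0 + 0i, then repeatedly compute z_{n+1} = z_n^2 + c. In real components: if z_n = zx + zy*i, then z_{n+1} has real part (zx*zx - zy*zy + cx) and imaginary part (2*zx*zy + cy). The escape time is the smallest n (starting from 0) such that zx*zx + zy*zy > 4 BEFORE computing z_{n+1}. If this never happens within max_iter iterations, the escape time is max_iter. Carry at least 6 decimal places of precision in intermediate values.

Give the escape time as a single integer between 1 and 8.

z_0 = 0 + 0i, c = -0.6070 + -1.1320i
Iter 1: z = -0.6070 + -1.1320i, |z|^2 = 1.6499
Iter 2: z = -1.5200 + 0.2422i, |z|^2 = 2.3690
Iter 3: z = 1.6446 + -1.8684i, |z|^2 = 6.1958
Escaped at iteration 3

Answer: 3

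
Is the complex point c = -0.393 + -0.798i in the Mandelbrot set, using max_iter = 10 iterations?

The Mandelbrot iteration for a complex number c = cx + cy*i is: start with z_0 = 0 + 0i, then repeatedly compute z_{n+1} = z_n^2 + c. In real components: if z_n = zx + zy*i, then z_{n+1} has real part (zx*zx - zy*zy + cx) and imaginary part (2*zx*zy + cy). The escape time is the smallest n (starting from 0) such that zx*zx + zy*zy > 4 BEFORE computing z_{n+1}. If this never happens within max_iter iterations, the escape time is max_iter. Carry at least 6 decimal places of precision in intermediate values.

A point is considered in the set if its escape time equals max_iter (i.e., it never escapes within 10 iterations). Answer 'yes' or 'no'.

z_0 = 0 + 0i, c = -0.3930 + -0.7980i
Iter 1: z = -0.3930 + -0.7980i, |z|^2 = 0.7913
Iter 2: z = -0.8754 + -0.1708i, |z|^2 = 0.7954
Iter 3: z = 0.3441 + -0.4990i, |z|^2 = 0.3674
Iter 4: z = -0.5236 + -1.1414i, |z|^2 = 1.5770
Iter 5: z = -1.4216 + 0.3974i, |z|^2 = 2.1789
Iter 6: z = 1.4701 + -1.9278i, |z|^2 = 5.8778
Escaped at iteration 6

Answer: no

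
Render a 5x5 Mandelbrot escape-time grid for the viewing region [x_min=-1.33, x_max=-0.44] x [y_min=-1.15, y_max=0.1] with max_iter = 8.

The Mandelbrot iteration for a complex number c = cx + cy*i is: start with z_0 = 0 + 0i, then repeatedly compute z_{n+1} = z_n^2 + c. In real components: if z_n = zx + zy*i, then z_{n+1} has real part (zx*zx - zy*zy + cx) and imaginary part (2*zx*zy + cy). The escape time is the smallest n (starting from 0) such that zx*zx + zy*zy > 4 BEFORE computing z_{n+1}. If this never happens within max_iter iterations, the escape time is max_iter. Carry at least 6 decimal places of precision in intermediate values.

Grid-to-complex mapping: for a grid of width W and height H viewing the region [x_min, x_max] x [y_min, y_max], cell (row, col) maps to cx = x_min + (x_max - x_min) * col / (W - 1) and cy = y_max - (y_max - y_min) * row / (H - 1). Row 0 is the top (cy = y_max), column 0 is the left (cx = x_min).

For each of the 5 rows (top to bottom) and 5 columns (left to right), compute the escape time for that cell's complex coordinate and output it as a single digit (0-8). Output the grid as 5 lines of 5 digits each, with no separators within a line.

(row=0, col=0): c = -1.3300 + 0.1000i → escape time 8
(row=0, col=1): c = -1.1075 + 0.1000i → escape time 8
(row=0, col=2): c = -0.8850 + 0.1000i → escape time 8
(row=0, col=3): c = -0.6625 + 0.1000i → escape time 8
(row=0, col=4): c = -0.4400 + 0.1000i → escape time 8
(row=1, col=0): c = -1.3300 + -0.2125i → escape time 7
(row=1, col=1): c = -1.1075 + -0.2125i → escape time 8
(row=1, col=2): c = -0.8850 + -0.2125i → escape time 8
(row=1, col=3): c = -0.6625 + -0.2125i → escape time 8
(row=1, col=4): c = -0.4400 + -0.2125i → escape time 8
(row=2, col=0): c = -1.3300 + -0.5250i → escape time 3
(row=2, col=1): c = -1.1075 + -0.5250i → escape time 5
(row=2, col=2): c = -0.8850 + -0.5250i → escape time 5
(row=2, col=3): c = -0.6625 + -0.5250i → escape time 8
(row=2, col=4): c = -0.4400 + -0.5250i → escape time 8
(row=3, col=0): c = -1.3300 + -0.8375i → escape time 3
(row=3, col=1): c = -1.1075 + -0.8375i → escape time 3
(row=3, col=2): c = -0.8850 + -0.8375i → escape time 4
(row=3, col=3): c = -0.6625 + -0.8375i → escape time 4
(row=3, col=4): c = -0.4400 + -0.8375i → escape time 5
(row=4, col=0): c = -1.3300 + -1.1500i → escape time 2
(row=4, col=1): c = -1.1075 + -1.1500i → escape time 3
(row=4, col=2): c = -0.8850 + -1.1500i → escape time 3
(row=4, col=3): c = -0.6625 + -1.1500i → escape time 3
(row=4, col=4): c = -0.4400 + -1.1500i → escape time 3

Answer: 88888
78888
35588
33445
23333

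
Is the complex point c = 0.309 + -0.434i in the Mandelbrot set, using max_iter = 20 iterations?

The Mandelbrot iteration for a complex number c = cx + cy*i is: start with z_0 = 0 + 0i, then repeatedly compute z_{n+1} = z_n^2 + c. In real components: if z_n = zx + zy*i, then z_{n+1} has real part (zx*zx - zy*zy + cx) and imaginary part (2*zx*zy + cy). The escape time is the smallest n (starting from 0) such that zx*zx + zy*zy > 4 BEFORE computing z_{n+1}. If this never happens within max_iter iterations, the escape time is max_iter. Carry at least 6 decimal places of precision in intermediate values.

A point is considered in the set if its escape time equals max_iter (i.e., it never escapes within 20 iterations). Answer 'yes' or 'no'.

Answer: yes

Derivation:
z_0 = 0 + 0i, c = 0.3090 + -0.4340i
Iter 1: z = 0.3090 + -0.4340i, |z|^2 = 0.2838
Iter 2: z = 0.2161 + -0.7022i, |z|^2 = 0.5398
Iter 3: z = -0.1374 + -0.7375i, |z|^2 = 0.5628
Iter 4: z = -0.2161 + -0.2313i, |z|^2 = 0.1002
Iter 5: z = 0.3022 + -0.3340i, |z|^2 = 0.2029
Iter 6: z = 0.2887 + -0.6359i, |z|^2 = 0.4877
Iter 7: z = -0.0120 + -0.8012i, |z|^2 = 0.6421
Iter 8: z = -0.3328 + -0.4148i, |z|^2 = 0.2828
Iter 9: z = 0.2476 + -0.1579i, |z|^2 = 0.0863
Iter 10: z = 0.3454 + -0.5122i, |z|^2 = 0.3817
Iter 11: z = 0.1659 + -0.7878i, |z|^2 = 0.6482
Iter 12: z = -0.2841 + -0.6955i, |z|^2 = 0.5644
Iter 13: z = -0.0939 + -0.0388i, |z|^2 = 0.0103
Iter 14: z = 0.3163 + -0.4267i, |z|^2 = 0.2821
Iter 15: z = 0.2270 + -0.7040i, |z|^2 = 0.5471
Iter 16: z = -0.1350 + -0.7536i, |z|^2 = 0.5861
Iter 17: z = -0.2406 + -0.2305i, |z|^2 = 0.1110
Iter 18: z = 0.3138 + -0.3231i, |z|^2 = 0.2028
Iter 19: z = 0.3031 + -0.6367i, |z|^2 = 0.4973
Did not escape in 20 iterations → in set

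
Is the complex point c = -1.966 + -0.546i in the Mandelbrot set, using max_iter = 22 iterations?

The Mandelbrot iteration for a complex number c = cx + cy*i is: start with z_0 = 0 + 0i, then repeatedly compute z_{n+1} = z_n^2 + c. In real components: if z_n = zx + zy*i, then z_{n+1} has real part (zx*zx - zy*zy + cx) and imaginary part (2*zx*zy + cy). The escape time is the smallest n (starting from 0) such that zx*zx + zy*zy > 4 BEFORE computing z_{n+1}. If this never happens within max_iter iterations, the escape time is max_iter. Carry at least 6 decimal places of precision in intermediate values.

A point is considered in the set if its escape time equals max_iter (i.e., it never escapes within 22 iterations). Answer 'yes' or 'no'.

z_0 = 0 + 0i, c = -1.9660 + -0.5460i
Iter 1: z = -1.9660 + -0.5460i, |z|^2 = 4.1633
Escaped at iteration 1

Answer: no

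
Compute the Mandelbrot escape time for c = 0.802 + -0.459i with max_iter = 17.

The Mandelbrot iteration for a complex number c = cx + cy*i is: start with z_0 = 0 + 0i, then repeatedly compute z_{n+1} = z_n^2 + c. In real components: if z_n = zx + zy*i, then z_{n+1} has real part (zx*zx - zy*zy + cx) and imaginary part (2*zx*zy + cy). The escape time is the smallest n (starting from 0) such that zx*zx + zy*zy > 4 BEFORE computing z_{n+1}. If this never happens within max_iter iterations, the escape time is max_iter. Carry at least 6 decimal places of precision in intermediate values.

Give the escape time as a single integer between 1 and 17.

Answer: 3

Derivation:
z_0 = 0 + 0i, c = 0.8020 + -0.4590i
Iter 1: z = 0.8020 + -0.4590i, |z|^2 = 0.8539
Iter 2: z = 1.2345 + -1.1952i, |z|^2 = 2.9526
Iter 3: z = 0.8975 + -3.4101i, |z|^2 = 12.4342
Escaped at iteration 3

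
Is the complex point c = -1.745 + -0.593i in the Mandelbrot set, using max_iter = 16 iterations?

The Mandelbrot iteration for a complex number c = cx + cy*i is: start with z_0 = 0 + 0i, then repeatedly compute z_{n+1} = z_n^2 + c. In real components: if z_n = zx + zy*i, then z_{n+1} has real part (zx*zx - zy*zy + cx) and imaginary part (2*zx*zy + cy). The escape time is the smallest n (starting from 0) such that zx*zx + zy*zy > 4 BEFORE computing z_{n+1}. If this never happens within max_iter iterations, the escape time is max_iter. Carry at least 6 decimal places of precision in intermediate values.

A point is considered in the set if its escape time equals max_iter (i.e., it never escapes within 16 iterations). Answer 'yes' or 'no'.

z_0 = 0 + 0i, c = -1.7450 + -0.5930i
Iter 1: z = -1.7450 + -0.5930i, |z|^2 = 3.3967
Iter 2: z = 0.9484 + 1.4766i, |z|^2 = 3.0797
Iter 3: z = -3.0258 + 2.2077i, |z|^2 = 14.0296
Escaped at iteration 3

Answer: no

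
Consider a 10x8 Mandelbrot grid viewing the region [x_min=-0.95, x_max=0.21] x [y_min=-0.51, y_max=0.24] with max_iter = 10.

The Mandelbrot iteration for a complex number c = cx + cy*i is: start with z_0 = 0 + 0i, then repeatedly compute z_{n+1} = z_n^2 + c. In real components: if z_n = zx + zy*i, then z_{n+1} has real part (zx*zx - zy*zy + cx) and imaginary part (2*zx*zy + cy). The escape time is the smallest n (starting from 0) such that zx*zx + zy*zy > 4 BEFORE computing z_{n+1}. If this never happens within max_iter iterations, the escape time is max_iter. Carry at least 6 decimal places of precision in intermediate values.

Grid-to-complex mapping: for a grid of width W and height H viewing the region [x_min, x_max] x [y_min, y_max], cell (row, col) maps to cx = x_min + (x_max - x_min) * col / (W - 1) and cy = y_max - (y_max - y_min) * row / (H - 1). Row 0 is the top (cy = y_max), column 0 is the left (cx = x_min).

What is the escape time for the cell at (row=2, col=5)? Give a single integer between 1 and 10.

z_0 = 0 + 0i, c = -0.3056 + 0.0257i
Iter 1: z = -0.3056 + 0.0257i, |z|^2 = 0.0940
Iter 2: z = -0.2129 + 0.0100i, |z|^2 = 0.0454
Iter 3: z = -0.2603 + 0.0215i, |z|^2 = 0.0682
Iter 4: z = -0.2382 + 0.0145i, |z|^2 = 0.0570
Iter 5: z = -0.2490 + 0.0188i, |z|^2 = 0.0624
Iter 6: z = -0.2439 + 0.0164i, |z|^2 = 0.0598
Iter 7: z = -0.2463 + 0.0177i, |z|^2 = 0.0610
Iter 8: z = -0.2452 + 0.0170i, |z|^2 = 0.0604
Iter 9: z = -0.2457 + 0.0174i, |z|^2 = 0.0607

Answer: 10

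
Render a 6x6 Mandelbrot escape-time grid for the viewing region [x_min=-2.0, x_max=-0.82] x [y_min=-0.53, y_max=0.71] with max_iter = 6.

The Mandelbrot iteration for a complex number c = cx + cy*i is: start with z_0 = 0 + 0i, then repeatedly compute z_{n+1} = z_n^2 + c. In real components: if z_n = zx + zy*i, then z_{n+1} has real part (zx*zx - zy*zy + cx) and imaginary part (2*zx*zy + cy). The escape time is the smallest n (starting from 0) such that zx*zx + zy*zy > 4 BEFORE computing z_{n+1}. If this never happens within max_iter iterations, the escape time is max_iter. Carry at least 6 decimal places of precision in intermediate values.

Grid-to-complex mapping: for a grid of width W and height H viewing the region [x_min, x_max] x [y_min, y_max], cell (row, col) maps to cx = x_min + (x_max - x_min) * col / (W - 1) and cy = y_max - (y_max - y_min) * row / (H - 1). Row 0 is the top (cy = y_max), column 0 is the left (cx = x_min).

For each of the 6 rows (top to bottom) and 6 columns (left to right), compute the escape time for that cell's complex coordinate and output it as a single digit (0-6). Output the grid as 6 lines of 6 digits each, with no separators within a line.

Answer: 133334
133556
145666
166666
145666
133356

Derivation:
(row=0, col=0): c = -2.0000 + 0.7100i → escape time 1
(row=0, col=1): c = -1.7640 + 0.7100i → escape time 3
(row=0, col=2): c = -1.5280 + 0.7100i → escape time 3
(row=0, col=3): c = -1.2920 + 0.7100i → escape time 3
(row=0, col=4): c = -1.0560 + 0.7100i → escape time 3
(row=0, col=5): c = -0.8200 + 0.7100i → escape time 4
(row=1, col=0): c = -2.0000 + 0.4620i → escape time 1
(row=1, col=1): c = -1.7640 + 0.4620i → escape time 3
(row=1, col=2): c = -1.5280 + 0.4620i → escape time 3
(row=1, col=3): c = -1.2920 + 0.4620i → escape time 5
(row=1, col=4): c = -1.0560 + 0.4620i → escape time 5
(row=1, col=5): c = -0.8200 + 0.4620i → escape time 6
(row=2, col=0): c = -2.0000 + 0.2140i → escape time 1
(row=2, col=1): c = -1.7640 + 0.2140i → escape time 4
(row=2, col=2): c = -1.5280 + 0.2140i → escape time 5
(row=2, col=3): c = -1.2920 + 0.2140i → escape time 6
(row=2, col=4): c = -1.0560 + 0.2140i → escape time 6
(row=2, col=5): c = -0.8200 + 0.2140i → escape time 6
(row=3, col=0): c = -2.0000 + -0.0340i → escape time 1
(row=3, col=1): c = -1.7640 + -0.0340i → escape time 6
(row=3, col=2): c = -1.5280 + -0.0340i → escape time 6
(row=3, col=3): c = -1.2920 + -0.0340i → escape time 6
(row=3, col=4): c = -1.0560 + -0.0340i → escape time 6
(row=3, col=5): c = -0.8200 + -0.0340i → escape time 6
(row=4, col=0): c = -2.0000 + -0.2820i → escape time 1
(row=4, col=1): c = -1.7640 + -0.2820i → escape time 4
(row=4, col=2): c = -1.5280 + -0.2820i → escape time 5
(row=4, col=3): c = -1.2920 + -0.2820i → escape time 6
(row=4, col=4): c = -1.0560 + -0.2820i → escape time 6
(row=4, col=5): c = -0.8200 + -0.2820i → escape time 6
(row=5, col=0): c = -2.0000 + -0.5300i → escape time 1
(row=5, col=1): c = -1.7640 + -0.5300i → escape time 3
(row=5, col=2): c = -1.5280 + -0.5300i → escape time 3
(row=5, col=3): c = -1.2920 + -0.5300i → escape time 3
(row=5, col=4): c = -1.0560 + -0.5300i → escape time 5
(row=5, col=5): c = -0.8200 + -0.5300i → escape time 6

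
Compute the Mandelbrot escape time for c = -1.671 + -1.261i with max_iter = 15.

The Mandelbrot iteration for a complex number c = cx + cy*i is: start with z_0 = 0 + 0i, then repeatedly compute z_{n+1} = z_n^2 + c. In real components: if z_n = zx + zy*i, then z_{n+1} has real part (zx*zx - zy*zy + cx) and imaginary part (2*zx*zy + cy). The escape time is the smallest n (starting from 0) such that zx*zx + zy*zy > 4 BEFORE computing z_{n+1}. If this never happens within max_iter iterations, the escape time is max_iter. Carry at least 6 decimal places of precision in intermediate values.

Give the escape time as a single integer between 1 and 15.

z_0 = 0 + 0i, c = -1.6710 + -1.2610i
Iter 1: z = -1.6710 + -1.2610i, |z|^2 = 4.3824
Escaped at iteration 1

Answer: 1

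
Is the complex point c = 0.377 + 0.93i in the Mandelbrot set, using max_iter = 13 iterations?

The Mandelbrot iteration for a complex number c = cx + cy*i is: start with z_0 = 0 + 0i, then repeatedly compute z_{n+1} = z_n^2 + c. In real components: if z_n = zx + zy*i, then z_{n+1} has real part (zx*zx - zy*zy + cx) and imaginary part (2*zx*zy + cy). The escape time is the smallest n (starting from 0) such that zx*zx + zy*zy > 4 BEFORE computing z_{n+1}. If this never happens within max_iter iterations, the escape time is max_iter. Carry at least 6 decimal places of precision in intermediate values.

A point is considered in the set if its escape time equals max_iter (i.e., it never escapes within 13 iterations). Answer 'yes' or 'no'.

z_0 = 0 + 0i, c = 0.3770 + 0.9300i
Iter 1: z = 0.3770 + 0.9300i, |z|^2 = 1.0070
Iter 2: z = -0.3458 + 1.6312i, |z|^2 = 2.7804
Iter 3: z = -2.1643 + -0.1981i, |z|^2 = 4.7235
Escaped at iteration 3

Answer: no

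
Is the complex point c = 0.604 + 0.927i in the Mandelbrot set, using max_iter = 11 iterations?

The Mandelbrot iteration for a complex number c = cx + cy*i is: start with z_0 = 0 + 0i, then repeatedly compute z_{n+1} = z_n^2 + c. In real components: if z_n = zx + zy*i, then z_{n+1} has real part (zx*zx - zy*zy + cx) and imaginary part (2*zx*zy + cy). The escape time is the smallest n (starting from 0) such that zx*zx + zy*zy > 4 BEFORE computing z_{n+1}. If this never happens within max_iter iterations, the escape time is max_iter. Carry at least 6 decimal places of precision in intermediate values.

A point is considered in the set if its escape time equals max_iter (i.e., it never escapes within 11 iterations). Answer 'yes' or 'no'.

z_0 = 0 + 0i, c = 0.6040 + 0.9270i
Iter 1: z = 0.6040 + 0.9270i, |z|^2 = 1.2241
Iter 2: z = 0.1095 + 2.0468i, |z|^2 = 4.2014
Escaped at iteration 2

Answer: no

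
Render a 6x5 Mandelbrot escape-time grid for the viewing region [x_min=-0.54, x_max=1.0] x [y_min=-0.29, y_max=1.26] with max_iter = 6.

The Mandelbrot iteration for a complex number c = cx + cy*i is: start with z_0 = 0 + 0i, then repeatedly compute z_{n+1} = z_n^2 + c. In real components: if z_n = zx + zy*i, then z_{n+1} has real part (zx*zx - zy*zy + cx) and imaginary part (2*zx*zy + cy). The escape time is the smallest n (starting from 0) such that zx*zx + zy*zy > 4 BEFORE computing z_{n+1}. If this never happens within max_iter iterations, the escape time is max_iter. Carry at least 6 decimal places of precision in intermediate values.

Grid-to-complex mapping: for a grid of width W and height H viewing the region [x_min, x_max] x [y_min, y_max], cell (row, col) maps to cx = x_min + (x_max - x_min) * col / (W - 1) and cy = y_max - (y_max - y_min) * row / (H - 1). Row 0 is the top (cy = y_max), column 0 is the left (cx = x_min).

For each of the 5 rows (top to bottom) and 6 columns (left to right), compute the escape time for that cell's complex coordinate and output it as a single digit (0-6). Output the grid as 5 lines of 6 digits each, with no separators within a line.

Answer: 332222
466422
666632
666632
666632

Derivation:
(row=0, col=0): c = -0.5400 + 1.2600i → escape time 3
(row=0, col=1): c = -0.2320 + 1.2600i → escape time 3
(row=0, col=2): c = 0.0760 + 1.2600i → escape time 2
(row=0, col=3): c = 0.3840 + 1.2600i → escape time 2
(row=0, col=4): c = 0.6920 + 1.2600i → escape time 2
(row=0, col=5): c = 1.0000 + 1.2600i → escape time 2
(row=1, col=0): c = -0.5400 + 0.8725i → escape time 4
(row=1, col=1): c = -0.2320 + 0.8725i → escape time 6
(row=1, col=2): c = 0.0760 + 0.8725i → escape time 6
(row=1, col=3): c = 0.3840 + 0.8725i → escape time 4
(row=1, col=4): c = 0.6920 + 0.8725i → escape time 2
(row=1, col=5): c = 1.0000 + 0.8725i → escape time 2
(row=2, col=0): c = -0.5400 + 0.4850i → escape time 6
(row=2, col=1): c = -0.2320 + 0.4850i → escape time 6
(row=2, col=2): c = 0.0760 + 0.4850i → escape time 6
(row=2, col=3): c = 0.3840 + 0.4850i → escape time 6
(row=2, col=4): c = 0.6920 + 0.4850i → escape time 3
(row=2, col=5): c = 1.0000 + 0.4850i → escape time 2
(row=3, col=0): c = -0.5400 + 0.0975i → escape time 6
(row=3, col=1): c = -0.2320 + 0.0975i → escape time 6
(row=3, col=2): c = 0.0760 + 0.0975i → escape time 6
(row=3, col=3): c = 0.3840 + 0.0975i → escape time 6
(row=3, col=4): c = 0.6920 + 0.0975i → escape time 3
(row=3, col=5): c = 1.0000 + 0.0975i → escape time 2
(row=4, col=0): c = -0.5400 + -0.2900i → escape time 6
(row=4, col=1): c = -0.2320 + -0.2900i → escape time 6
(row=4, col=2): c = 0.0760 + -0.2900i → escape time 6
(row=4, col=3): c = 0.3840 + -0.2900i → escape time 6
(row=4, col=4): c = 0.6920 + -0.2900i → escape time 3
(row=4, col=5): c = 1.0000 + -0.2900i → escape time 2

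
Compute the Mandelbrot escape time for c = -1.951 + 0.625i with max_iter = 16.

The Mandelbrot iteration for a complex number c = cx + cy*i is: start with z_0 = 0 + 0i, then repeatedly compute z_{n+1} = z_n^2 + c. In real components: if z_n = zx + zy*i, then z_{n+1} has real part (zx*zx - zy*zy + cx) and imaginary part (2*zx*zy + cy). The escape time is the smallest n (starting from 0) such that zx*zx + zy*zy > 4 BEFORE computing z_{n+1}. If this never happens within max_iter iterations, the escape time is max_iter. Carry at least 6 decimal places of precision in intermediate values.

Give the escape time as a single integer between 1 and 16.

Answer: 1

Derivation:
z_0 = 0 + 0i, c = -1.9510 + 0.6250i
Iter 1: z = -1.9510 + 0.6250i, |z|^2 = 4.1970
Escaped at iteration 1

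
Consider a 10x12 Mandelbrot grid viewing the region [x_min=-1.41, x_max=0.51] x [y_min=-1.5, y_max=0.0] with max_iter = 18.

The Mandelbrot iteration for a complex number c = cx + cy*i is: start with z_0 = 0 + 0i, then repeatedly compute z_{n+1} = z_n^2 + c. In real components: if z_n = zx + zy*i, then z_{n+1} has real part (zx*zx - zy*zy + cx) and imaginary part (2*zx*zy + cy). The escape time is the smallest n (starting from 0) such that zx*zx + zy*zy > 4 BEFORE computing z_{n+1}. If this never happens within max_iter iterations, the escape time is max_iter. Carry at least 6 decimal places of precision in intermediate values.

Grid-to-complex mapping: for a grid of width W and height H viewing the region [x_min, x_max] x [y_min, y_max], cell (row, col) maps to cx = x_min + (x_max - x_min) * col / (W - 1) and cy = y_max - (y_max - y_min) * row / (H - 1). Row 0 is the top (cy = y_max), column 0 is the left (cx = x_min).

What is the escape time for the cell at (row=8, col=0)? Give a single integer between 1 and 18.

z_0 = 0 + 0i, c = -1.4100 + -1.0909i
Iter 1: z = -1.4100 + -1.0909i, |z|^2 = 3.1782
Iter 2: z = -0.6120 + 1.9855i, |z|^2 = 4.3166
Escaped at iteration 2

Answer: 2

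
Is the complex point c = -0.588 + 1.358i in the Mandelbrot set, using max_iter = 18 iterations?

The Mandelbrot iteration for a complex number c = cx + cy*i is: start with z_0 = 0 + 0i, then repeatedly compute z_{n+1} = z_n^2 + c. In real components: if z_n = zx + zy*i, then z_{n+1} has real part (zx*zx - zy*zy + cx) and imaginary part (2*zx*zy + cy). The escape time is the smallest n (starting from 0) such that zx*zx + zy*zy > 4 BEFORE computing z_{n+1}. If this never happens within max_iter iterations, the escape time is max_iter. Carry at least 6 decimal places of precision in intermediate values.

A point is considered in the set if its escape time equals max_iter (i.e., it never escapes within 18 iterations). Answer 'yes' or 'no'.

z_0 = 0 + 0i, c = -0.5880 + 1.3580i
Iter 1: z = -0.5880 + 1.3580i, |z|^2 = 2.1899
Iter 2: z = -2.0864 + -0.2390i, |z|^2 = 4.4103
Escaped at iteration 2

Answer: no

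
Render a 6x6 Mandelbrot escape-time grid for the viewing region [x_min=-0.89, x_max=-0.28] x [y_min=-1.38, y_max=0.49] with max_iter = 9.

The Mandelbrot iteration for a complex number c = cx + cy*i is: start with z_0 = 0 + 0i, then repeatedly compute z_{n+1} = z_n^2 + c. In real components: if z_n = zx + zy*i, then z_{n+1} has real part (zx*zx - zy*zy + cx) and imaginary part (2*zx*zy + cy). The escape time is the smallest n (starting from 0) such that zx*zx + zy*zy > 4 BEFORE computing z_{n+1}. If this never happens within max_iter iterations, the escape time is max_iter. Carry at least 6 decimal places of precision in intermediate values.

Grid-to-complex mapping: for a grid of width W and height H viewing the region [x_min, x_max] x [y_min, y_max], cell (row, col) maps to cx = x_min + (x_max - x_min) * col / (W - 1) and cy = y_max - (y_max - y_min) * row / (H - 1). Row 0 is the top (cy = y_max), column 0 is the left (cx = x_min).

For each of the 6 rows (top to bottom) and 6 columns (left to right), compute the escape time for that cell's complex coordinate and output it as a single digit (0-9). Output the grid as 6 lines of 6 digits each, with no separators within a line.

(row=0, col=0): c = -0.8900 + 0.4900i → escape time 5
(row=0, col=1): c = -0.7680 + 0.4900i → escape time 6
(row=0, col=2): c = -0.6460 + 0.4900i → escape time 9
(row=0, col=3): c = -0.5240 + 0.4900i → escape time 9
(row=0, col=4): c = -0.4020 + 0.4900i → escape time 9
(row=0, col=5): c = -0.2800 + 0.4900i → escape time 9
(row=1, col=0): c = -0.8900 + 0.1160i → escape time 9
(row=1, col=1): c = -0.7680 + 0.1160i → escape time 9
(row=1, col=2): c = -0.6460 + 0.1160i → escape time 9
(row=1, col=3): c = -0.5240 + 0.1160i → escape time 9
(row=1, col=4): c = -0.4020 + 0.1160i → escape time 9
(row=1, col=5): c = -0.2800 + 0.1160i → escape time 9
(row=2, col=0): c = -0.8900 + -0.2580i → escape time 9
(row=2, col=1): c = -0.7680 + -0.2580i → escape time 9
(row=2, col=2): c = -0.6460 + -0.2580i → escape time 9
(row=2, col=3): c = -0.5240 + -0.2580i → escape time 9
(row=2, col=4): c = -0.4020 + -0.2580i → escape time 9
(row=2, col=5): c = -0.2800 + -0.2580i → escape time 9
(row=3, col=0): c = -0.8900 + -0.6320i → escape time 5
(row=3, col=1): c = -0.7680 + -0.6320i → escape time 5
(row=3, col=2): c = -0.6460 + -0.6320i → escape time 7
(row=3, col=3): c = -0.5240 + -0.6320i → escape time 9
(row=3, col=4): c = -0.4020 + -0.6320i → escape time 9
(row=3, col=5): c = -0.2800 + -0.6320i → escape time 9
(row=4, col=0): c = -0.8900 + -1.0060i → escape time 3
(row=4, col=1): c = -0.7680 + -1.0060i → escape time 3
(row=4, col=2): c = -0.6460 + -1.0060i → escape time 4
(row=4, col=3): c = -0.5240 + -1.0060i → escape time 4
(row=4, col=4): c = -0.4020 + -1.0060i → escape time 4
(row=4, col=5): c = -0.2800 + -1.0060i → escape time 5
(row=5, col=0): c = -0.8900 + -1.3800i → escape time 2
(row=5, col=1): c = -0.7680 + -1.3800i → escape time 2
(row=5, col=2): c = -0.6460 + -1.3800i → escape time 2
(row=5, col=3): c = -0.5240 + -1.3800i → escape time 2
(row=5, col=4): c = -0.4020 + -1.3800i → escape time 2
(row=5, col=5): c = -0.2800 + -1.3800i → escape time 2

Answer: 569999
999999
999999
557999
334445
222222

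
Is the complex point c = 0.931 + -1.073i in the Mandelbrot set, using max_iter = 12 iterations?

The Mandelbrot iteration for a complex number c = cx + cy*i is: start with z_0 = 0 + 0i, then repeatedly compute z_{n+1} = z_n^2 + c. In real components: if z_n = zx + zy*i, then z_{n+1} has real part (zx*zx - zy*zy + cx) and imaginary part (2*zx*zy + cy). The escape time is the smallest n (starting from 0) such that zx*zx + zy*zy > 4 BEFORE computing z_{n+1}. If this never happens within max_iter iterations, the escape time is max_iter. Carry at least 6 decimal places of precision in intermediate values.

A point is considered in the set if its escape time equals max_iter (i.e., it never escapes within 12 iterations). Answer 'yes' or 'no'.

z_0 = 0 + 0i, c = 0.9310 + -1.0730i
Iter 1: z = 0.9310 + -1.0730i, |z|^2 = 2.0181
Iter 2: z = 0.6464 + -3.0709i, |z|^2 = 9.8485
Escaped at iteration 2

Answer: no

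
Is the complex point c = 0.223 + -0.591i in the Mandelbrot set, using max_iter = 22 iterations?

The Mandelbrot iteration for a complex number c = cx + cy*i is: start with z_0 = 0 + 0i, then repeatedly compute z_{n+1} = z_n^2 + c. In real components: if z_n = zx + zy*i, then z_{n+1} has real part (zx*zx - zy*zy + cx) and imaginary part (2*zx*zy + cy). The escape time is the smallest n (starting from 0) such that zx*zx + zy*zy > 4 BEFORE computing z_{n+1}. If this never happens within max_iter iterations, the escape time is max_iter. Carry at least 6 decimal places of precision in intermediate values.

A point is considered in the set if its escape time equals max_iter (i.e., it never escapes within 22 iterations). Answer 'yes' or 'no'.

Answer: no

Derivation:
z_0 = 0 + 0i, c = 0.2230 + -0.5910i
Iter 1: z = 0.2230 + -0.5910i, |z|^2 = 0.3990
Iter 2: z = -0.0766 + -0.8546i, |z|^2 = 0.7362
Iter 3: z = -0.5015 + -0.4602i, |z|^2 = 0.4632
Iter 4: z = 0.2627 + -0.1295i, |z|^2 = 0.0858
Iter 5: z = 0.2752 + -0.6590i, |z|^2 = 0.5101
Iter 6: z = -0.1356 + -0.9538i, |z|^2 = 0.9281
Iter 7: z = -0.6684 + -0.3324i, |z|^2 = 0.5572
Iter 8: z = 0.5592 + -0.1467i, |z|^2 = 0.3343
Iter 9: z = 0.5142 + -0.7551i, |z|^2 = 0.8346
Iter 10: z = -0.0828 + -1.3675i, |z|^2 = 1.8770
Iter 11: z = -1.6403 + -0.3647i, |z|^2 = 2.8236
Iter 12: z = 2.7807 + 0.6054i, |z|^2 = 8.0985
Escaped at iteration 12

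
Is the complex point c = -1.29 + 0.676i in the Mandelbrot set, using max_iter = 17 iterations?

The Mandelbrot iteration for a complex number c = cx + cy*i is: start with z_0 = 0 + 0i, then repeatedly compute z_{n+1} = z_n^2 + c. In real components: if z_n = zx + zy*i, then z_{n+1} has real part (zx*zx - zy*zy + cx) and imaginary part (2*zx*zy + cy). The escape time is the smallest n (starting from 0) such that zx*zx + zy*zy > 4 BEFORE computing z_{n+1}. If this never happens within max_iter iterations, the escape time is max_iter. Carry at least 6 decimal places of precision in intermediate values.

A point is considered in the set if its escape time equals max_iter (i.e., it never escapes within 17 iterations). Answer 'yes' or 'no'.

z_0 = 0 + 0i, c = -1.2900 + 0.6760i
Iter 1: z = -1.2900 + 0.6760i, |z|^2 = 2.1211
Iter 2: z = -0.0829 + -1.0681i, |z|^2 = 1.1477
Iter 3: z = -2.4239 + 0.8530i, |z|^2 = 6.6031
Escaped at iteration 3

Answer: no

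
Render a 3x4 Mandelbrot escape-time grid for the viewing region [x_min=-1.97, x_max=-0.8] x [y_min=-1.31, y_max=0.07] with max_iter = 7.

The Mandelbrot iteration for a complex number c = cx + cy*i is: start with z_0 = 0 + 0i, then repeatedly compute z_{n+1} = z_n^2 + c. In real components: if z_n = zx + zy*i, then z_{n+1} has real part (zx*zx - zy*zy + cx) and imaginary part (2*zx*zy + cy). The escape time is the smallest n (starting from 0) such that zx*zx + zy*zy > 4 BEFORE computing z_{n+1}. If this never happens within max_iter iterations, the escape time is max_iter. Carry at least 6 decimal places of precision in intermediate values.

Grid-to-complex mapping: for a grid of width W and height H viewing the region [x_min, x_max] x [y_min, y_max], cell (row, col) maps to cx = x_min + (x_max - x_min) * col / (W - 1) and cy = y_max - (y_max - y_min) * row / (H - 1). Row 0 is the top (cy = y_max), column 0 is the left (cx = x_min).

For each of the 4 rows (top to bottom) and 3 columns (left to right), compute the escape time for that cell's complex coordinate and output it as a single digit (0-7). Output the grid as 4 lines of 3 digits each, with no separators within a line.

(row=0, col=0): c = -1.9700 + 0.0700i → escape time 4
(row=0, col=1): c = -1.3850 + 0.0700i → escape time 7
(row=0, col=2): c = -0.8000 + 0.0700i → escape time 7
(row=1, col=0): c = -1.9700 + -0.3900i → escape time 1
(row=1, col=1): c = -1.3850 + -0.3900i → escape time 5
(row=1, col=2): c = -0.8000 + -0.3900i → escape time 7
(row=2, col=0): c = -1.9700 + -0.8500i → escape time 1
(row=2, col=1): c = -1.3850 + -0.8500i → escape time 3
(row=2, col=2): c = -0.8000 + -0.8500i → escape time 4
(row=3, col=0): c = -1.9700 + -1.3100i → escape time 1
(row=3, col=1): c = -1.3850 + -1.3100i → escape time 2
(row=3, col=2): c = -0.8000 + -1.3100i → escape time 2

Answer: 477
157
134
122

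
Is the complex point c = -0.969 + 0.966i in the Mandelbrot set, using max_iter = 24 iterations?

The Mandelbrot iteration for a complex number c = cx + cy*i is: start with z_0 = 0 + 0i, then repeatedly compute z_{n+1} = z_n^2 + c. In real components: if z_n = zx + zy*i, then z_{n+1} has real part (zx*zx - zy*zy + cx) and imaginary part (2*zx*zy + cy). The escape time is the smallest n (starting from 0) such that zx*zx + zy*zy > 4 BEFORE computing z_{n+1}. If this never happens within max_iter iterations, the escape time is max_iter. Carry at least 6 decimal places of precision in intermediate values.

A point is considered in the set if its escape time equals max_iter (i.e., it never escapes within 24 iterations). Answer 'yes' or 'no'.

z_0 = 0 + 0i, c = -0.9690 + 0.9660i
Iter 1: z = -0.9690 + 0.9660i, |z|^2 = 1.8721
Iter 2: z = -0.9632 + -0.9061i, |z|^2 = 1.7488
Iter 3: z = -0.8623 + 2.7115i, |z|^2 = 8.0959
Escaped at iteration 3

Answer: no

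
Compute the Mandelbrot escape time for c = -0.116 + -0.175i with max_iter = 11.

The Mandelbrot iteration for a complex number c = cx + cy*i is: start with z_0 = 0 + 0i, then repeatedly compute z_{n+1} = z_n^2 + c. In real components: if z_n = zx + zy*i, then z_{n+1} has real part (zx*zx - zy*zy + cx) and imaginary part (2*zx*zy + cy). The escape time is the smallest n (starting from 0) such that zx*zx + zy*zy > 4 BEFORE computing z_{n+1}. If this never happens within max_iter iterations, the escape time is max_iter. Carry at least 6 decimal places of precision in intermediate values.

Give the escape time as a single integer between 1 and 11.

z_0 = 0 + 0i, c = -0.1160 + -0.1750i
Iter 1: z = -0.1160 + -0.1750i, |z|^2 = 0.0441
Iter 2: z = -0.1332 + -0.1344i, |z|^2 = 0.0358
Iter 3: z = -0.1163 + -0.1392i, |z|^2 = 0.0329
Iter 4: z = -0.1218 + -0.1426i, |z|^2 = 0.0352
Iter 5: z = -0.1215 + -0.1402i, |z|^2 = 0.0344
Iter 6: z = -0.1209 + -0.1409i, |z|^2 = 0.0345
Iter 7: z = -0.1212 + -0.1409i, |z|^2 = 0.0346
Iter 8: z = -0.1212 + -0.1408i, |z|^2 = 0.0345
Iter 9: z = -0.1212 + -0.1409i, |z|^2 = 0.0345
Iter 10: z = -0.1212 + -0.1409i, |z|^2 = 0.0345

Answer: 11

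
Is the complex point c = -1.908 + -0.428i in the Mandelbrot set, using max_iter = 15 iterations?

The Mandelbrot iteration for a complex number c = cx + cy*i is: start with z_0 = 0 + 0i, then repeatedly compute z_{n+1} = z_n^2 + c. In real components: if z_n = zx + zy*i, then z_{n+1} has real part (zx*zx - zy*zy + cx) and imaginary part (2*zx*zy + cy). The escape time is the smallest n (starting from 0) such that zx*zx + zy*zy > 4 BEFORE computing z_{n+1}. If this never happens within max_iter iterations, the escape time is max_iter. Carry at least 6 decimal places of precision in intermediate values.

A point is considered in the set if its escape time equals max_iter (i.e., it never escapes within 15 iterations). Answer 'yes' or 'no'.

z_0 = 0 + 0i, c = -1.9080 + -0.4280i
Iter 1: z = -1.9080 + -0.4280i, |z|^2 = 3.8236
Iter 2: z = 1.5493 + 1.2052i, |z|^2 = 3.8529
Iter 3: z = -0.9604 + 3.3065i, |z|^2 = 11.8554
Escaped at iteration 3

Answer: no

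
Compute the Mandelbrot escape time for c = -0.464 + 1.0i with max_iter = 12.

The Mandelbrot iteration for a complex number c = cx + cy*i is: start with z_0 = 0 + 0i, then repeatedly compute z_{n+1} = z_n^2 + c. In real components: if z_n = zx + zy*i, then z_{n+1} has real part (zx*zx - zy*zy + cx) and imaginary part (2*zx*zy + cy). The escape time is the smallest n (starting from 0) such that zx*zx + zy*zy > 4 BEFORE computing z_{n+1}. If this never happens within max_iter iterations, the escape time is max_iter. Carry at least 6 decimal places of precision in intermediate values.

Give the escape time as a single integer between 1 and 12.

z_0 = 0 + 0i, c = -0.4640 + 1.0000i
Iter 1: z = -0.4640 + 1.0000i, |z|^2 = 1.2153
Iter 2: z = -1.2487 + 0.0720i, |z|^2 = 1.5644
Iter 3: z = 1.0901 + 0.8202i, |z|^2 = 1.8610
Iter 4: z = 0.0516 + 2.7881i, |z|^2 = 7.7764
Escaped at iteration 4

Answer: 4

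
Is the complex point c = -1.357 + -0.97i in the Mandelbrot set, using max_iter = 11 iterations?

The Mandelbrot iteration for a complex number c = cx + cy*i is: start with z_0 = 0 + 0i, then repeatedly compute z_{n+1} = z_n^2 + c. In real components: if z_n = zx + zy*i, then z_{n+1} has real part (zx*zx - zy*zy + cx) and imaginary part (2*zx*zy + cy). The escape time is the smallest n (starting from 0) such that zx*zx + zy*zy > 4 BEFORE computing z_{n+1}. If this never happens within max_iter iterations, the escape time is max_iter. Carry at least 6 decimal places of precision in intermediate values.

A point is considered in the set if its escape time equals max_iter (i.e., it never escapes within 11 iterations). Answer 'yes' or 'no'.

z_0 = 0 + 0i, c = -1.3570 + -0.9700i
Iter 1: z = -1.3570 + -0.9700i, |z|^2 = 2.7823
Iter 2: z = -0.4565 + 1.6626i, |z|^2 = 2.9725
Iter 3: z = -3.9128 + -2.4878i, |z|^2 = 21.4992
Escaped at iteration 3

Answer: no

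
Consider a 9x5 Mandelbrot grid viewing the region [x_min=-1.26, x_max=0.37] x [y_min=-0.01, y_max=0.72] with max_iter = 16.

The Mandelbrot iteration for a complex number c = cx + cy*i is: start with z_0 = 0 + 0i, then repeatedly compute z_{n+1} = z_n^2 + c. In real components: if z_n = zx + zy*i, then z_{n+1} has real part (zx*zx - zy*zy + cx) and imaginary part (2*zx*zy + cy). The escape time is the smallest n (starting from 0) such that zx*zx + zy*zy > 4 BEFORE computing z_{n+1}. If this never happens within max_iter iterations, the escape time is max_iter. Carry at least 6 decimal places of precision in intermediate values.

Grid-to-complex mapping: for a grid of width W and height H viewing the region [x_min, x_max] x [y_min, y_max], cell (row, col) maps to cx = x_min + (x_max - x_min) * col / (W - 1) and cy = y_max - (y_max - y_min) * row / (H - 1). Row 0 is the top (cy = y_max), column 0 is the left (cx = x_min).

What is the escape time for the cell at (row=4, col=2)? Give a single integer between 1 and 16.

z_0 = 0 + 0i, c = -0.8525 + -0.0100i
Iter 1: z = -0.8525 + -0.0100i, |z|^2 = 0.7269
Iter 2: z = -0.1258 + 0.0071i, |z|^2 = 0.0159
Iter 3: z = -0.8367 + -0.0118i, |z|^2 = 0.7002
Iter 4: z = -0.1525 + 0.0097i, |z|^2 = 0.0234
Iter 5: z = -0.8293 + -0.0130i, |z|^2 = 0.6879
Iter 6: z = -0.1649 + 0.0115i, |z|^2 = 0.0273
Iter 7: z = -0.8254 + -0.0138i, |z|^2 = 0.6815
Iter 8: z = -0.1713 + 0.0128i, |z|^2 = 0.0295
Iter 9: z = -0.8233 + -0.0144i, |z|^2 = 0.6780
Iter 10: z = -0.1749 + 0.0137i, |z|^2 = 0.0308
Iter 11: z = -0.8221 + -0.0148i, |z|^2 = 0.6761
Iter 12: z = -0.1769 + 0.0143i, |z|^2 = 0.0315
Iter 13: z = -0.8214 + -0.0151i, |z|^2 = 0.6750
Iter 14: z = -0.1780 + 0.0147i, |z|^2 = 0.0319
Iter 15: z = -0.8210 + -0.0152i, |z|^2 = 0.6743

Answer: 16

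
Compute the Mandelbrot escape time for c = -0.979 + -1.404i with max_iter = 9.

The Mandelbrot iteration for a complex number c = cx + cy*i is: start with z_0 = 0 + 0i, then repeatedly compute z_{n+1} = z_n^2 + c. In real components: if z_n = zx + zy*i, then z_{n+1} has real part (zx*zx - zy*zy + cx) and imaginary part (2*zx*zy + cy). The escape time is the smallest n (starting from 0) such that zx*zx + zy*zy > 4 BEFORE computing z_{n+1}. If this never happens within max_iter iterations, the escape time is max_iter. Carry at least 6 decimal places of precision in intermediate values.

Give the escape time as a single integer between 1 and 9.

Answer: 2

Derivation:
z_0 = 0 + 0i, c = -0.9790 + -1.4040i
Iter 1: z = -0.9790 + -1.4040i, |z|^2 = 2.9297
Iter 2: z = -1.9918 + 1.3450i, |z|^2 = 5.7763
Escaped at iteration 2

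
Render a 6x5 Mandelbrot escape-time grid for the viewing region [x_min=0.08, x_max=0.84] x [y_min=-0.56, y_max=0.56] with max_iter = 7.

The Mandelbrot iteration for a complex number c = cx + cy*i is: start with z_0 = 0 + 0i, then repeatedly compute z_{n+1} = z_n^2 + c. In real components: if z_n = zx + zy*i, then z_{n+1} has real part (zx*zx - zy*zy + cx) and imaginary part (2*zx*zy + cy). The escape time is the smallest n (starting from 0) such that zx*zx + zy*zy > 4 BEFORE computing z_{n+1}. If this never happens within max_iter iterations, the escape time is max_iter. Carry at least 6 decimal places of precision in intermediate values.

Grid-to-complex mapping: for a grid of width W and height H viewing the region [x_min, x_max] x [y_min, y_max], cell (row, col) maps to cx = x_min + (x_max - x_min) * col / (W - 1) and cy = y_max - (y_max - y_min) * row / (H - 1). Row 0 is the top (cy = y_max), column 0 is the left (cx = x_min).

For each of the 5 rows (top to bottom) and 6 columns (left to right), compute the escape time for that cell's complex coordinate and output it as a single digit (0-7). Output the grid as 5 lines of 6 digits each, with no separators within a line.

Answer: 777433
777433
777433
777433
777433

Derivation:
(row=0, col=0): c = 0.0800 + 0.5600i → escape time 7
(row=0, col=1): c = 0.2320 + 0.5600i → escape time 7
(row=0, col=2): c = 0.3840 + 0.5600i → escape time 7
(row=0, col=3): c = 0.5360 + 0.5600i → escape time 4
(row=0, col=4): c = 0.6880 + 0.5600i → escape time 3
(row=0, col=5): c = 0.8400 + 0.5600i → escape time 3
(row=1, col=0): c = 0.0800 + 0.2800i → escape time 7
(row=1, col=1): c = 0.2320 + 0.2800i → escape time 7
(row=1, col=2): c = 0.3840 + 0.2800i → escape time 7
(row=1, col=3): c = 0.5360 + 0.2800i → escape time 4
(row=1, col=4): c = 0.6880 + 0.2800i → escape time 3
(row=1, col=5): c = 0.8400 + 0.2800i → escape time 3
(row=2, col=0): c = 0.0800 + 0.0000i → escape time 7
(row=2, col=1): c = 0.2320 + 0.0000i → escape time 7
(row=2, col=2): c = 0.3840 + 0.0000i → escape time 7
(row=2, col=3): c = 0.5360 + 0.0000i → escape time 4
(row=2, col=4): c = 0.6880 + 0.0000i → escape time 3
(row=2, col=5): c = 0.8400 + 0.0000i → escape time 3
(row=3, col=0): c = 0.0800 + -0.2800i → escape time 7
(row=3, col=1): c = 0.2320 + -0.2800i → escape time 7
(row=3, col=2): c = 0.3840 + -0.2800i → escape time 7
(row=3, col=3): c = 0.5360 + -0.2800i → escape time 4
(row=3, col=4): c = 0.6880 + -0.2800i → escape time 3
(row=3, col=5): c = 0.8400 + -0.2800i → escape time 3
(row=4, col=0): c = 0.0800 + -0.5600i → escape time 7
(row=4, col=1): c = 0.2320 + -0.5600i → escape time 7
(row=4, col=2): c = 0.3840 + -0.5600i → escape time 7
(row=4, col=3): c = 0.5360 + -0.5600i → escape time 4
(row=4, col=4): c = 0.6880 + -0.5600i → escape time 3
(row=4, col=5): c = 0.8400 + -0.5600i → escape time 3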